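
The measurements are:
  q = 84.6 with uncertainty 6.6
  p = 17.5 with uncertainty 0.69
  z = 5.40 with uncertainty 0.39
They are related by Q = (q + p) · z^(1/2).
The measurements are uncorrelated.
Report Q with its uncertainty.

237 ± 17.6

Let u = q + p = 102. δu = √(δq² + δp²) = √(43.6 + 0.476) = 6.64, so δu/u = 0.0650.
Q is then a monomial in u, z:
δQ/Q = √((δu/u)² + (½·δz/z)²) = √(0.00422 + 0.00130) = 0.0744
Q = 237, so δQ = 0.0744 × 237 = 17.6.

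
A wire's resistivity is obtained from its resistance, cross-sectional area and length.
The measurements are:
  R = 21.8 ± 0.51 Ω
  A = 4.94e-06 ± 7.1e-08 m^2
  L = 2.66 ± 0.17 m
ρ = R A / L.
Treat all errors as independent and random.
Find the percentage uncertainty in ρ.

Each factor contributes (exponent × relative error)² to (δρ/ρ)²:
  (1·δR/R)² = (1×0.0234)² = 0.000547;  (1·δA/A)² = (1×0.0144)² = 0.000207;  (-1·δL/L)² = (-1×0.0639)² = 0.00408
δρ/ρ = √(0.00484) = 0.0696

6.96%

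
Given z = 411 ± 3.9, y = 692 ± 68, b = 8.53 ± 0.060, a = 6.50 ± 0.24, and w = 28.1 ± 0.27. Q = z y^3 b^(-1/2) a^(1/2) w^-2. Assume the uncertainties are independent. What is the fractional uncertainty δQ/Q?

Products/powers → add relative errors in quadrature, weighted by exponent:
  (1·δz/z)² = (1×0.00949)² = 9e-05;  (3·δy/y)² = (3×0.0983)² = 0.0869;  (−½·δb/b)² = (-0.5×0.00703)² = 1.24e-05;  (½·δa/a)² = (0.5×0.0369)² = 0.000341;  (-2·δw/w)² = (-2×0.00961)² = 0.000369
δQ/Q = √(0.0877) = 0.296

0.296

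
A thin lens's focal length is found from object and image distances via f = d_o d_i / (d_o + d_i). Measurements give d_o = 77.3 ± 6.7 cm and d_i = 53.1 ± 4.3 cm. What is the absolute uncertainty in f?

∂f/∂d_o = (d_i/(d_o+d_i))² = 0.166;  ∂f/∂d_i = (d_o/(d_o+d_i))² = 0.351
δf = √((∂f/∂d_o · δd_o)² + (∂f/∂d_i · δd_i)²) = √(1.23 + 2.28) = 1.88 cm

1.88 cm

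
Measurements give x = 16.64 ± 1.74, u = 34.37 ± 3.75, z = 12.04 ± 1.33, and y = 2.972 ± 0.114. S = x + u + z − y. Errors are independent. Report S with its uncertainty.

60.08 ± 4.34

For a sum/difference, combine absolute errors in quadrature:
  (δx)² = 3.03;  (δu)² = 14.1;  (δz)² = 1.77;  (δy)² = 0.0130
δS = √(18.9) = 4.34
S = 60.08.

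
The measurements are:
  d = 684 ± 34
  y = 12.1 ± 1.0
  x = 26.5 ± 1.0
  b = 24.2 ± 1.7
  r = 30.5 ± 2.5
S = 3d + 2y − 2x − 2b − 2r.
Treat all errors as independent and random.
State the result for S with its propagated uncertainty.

1910 ± 102

Sums and differences: (δS)² = Σ (cᵢ δxᵢ)².
  (3·δd)² = 10400;  (2·δy)² = 4.00;  (2·δx)² = 4.00;  (2·δb)² = 11.6;  (2·δr)² = 25.0
δS = √(10400) = 102
S = 1910.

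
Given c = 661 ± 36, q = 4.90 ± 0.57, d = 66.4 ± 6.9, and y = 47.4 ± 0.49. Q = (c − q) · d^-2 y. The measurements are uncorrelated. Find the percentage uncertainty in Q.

Let u = c − q = 656. δu = √(δc² + δq²) = √(1300 + 0.325) = 36.0, so δu/u = 0.0549.
Q is then a monomial in u, d, y:
δQ/Q = √((δu/u)² + (-2·δd/d)² + (1·δy/y)²) = √(0.00301 + 0.0432 + 0.000107) = 0.215

21.5%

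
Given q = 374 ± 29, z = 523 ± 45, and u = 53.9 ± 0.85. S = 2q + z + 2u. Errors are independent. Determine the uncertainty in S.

Each term contributes (cᵢ δxᵢ)² to (δS)²:
  (2·δq)² = 3360;  (δz)² = 2020;  (2·δu)² = 2.89
δS = √(5390) = 73.4

73.4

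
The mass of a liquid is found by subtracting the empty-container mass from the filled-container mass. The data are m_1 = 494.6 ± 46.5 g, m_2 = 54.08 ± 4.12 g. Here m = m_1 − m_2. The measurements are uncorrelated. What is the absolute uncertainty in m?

46.7 g

Absolute uncertainties add in quadrature for a linear combination:
  (δm_1)² = 2160;  (δm_2)² = 17.0
δm = √(2180) = 46.7 g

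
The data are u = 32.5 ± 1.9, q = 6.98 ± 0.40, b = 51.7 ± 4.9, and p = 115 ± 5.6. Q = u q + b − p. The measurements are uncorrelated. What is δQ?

Let w = u·q = 227. δw/w = √((1·δu/u)² + (1·δq/q)²) = √(0.00342 + 0.00328) = 0.0819, so δw = 18.6.
Q = w + b − p: δQ = √(δw² + δb² + δp²) = √(345 + 24.0 + 31.4) = 20.0

20.0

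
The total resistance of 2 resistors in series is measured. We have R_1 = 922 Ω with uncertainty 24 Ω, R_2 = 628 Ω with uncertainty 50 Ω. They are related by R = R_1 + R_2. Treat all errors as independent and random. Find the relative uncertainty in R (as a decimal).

Sums and differences: (δR)² = Σ (cᵢ δxᵢ)².
  (δR_1)² = 576;  (δR_2)² = 2500
δR = √(3080) = 55.5 Ω
R = 1550 Ω, so δR/R = 55.5/1550 = 0.0358.

0.0358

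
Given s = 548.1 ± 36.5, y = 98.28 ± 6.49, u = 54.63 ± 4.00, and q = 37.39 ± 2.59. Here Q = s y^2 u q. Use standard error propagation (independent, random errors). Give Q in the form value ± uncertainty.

For a monomial Q ∝ s, y^2, u, q, fractional errors add in quadrature:
  (1·δs/s)² = (1×0.0666)² = 0.00443;  (2·δy/y)² = (2×0.0660)² = 0.0174;  (1·δu/u)² = (1×0.0732)² = 0.00536;  (1·δq/q)² = (1×0.0693)² = 0.00480
δQ/Q = √(0.0320) = 0.179
Q = 1.081e+10, so δQ = 0.179 × 1.081e+10 = 1.94e+09.

(1.081 ± 0.194) × 10^10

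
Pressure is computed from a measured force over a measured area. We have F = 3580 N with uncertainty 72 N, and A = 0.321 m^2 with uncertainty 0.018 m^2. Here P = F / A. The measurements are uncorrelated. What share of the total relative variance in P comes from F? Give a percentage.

11.4%

(δP/P)² = (1·δF/F)² + (-1·δA/A)²
  F term: (1×0.0201)² = 0.000404
  A term: (-1×0.0561)² = 0.00314
Total = 0.00355. Share from F = 0.000404/0.00355 = 0.114.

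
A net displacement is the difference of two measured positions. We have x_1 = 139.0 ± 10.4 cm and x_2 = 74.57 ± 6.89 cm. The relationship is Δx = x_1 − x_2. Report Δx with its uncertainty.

For a sum/difference, combine absolute errors in quadrature:
  (δx_1)² = 108;  (δx_2)² = 47.5
δΔx = √(156) = 12.5 cm
Δx = 64.43 cm.

64.43 ± 12.5 cm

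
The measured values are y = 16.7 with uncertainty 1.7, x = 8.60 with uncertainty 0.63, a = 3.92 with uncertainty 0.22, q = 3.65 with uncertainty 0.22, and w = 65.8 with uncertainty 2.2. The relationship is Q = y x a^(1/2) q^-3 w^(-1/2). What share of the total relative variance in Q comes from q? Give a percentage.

66.1%

(δQ/Q)² = (1·δy/y)² + (1·δx/x)² + (½·δa/a)² + (-3·δq/q)² + (−½·δw/w)²
  y term: (1×0.102)² = 0.0104
  x term: (1×0.0733)² = 0.00537
  a term: (0.5×0.0561)² = 0.000787
  q term: (-3×0.0603)² = 0.0327
  w term: (-0.5×0.0334)² = 0.000279
Total = 0.0495. Share from q = 0.0327/0.0495 = 0.661.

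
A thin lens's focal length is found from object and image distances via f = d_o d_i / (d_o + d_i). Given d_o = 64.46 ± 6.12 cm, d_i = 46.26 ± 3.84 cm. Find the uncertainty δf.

1.68 cm

∂f/∂d_o = (d_i/(d_o+d_i))² = 0.175;  ∂f/∂d_i = (d_o/(d_o+d_i))² = 0.339
δf = √((∂f/∂d_o · δd_o)² + (∂f/∂d_i · δd_i)²) = √(1.14 + 1.69) = 1.68 cm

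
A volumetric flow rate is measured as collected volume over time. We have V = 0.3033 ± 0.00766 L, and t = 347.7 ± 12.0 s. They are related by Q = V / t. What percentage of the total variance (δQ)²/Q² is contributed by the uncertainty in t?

(δQ/Q)² = (1·δV/V)² + (-1·δt/t)²
  V term: (1×0.0253)² = 0.000638
  t term: (-1×0.0345)² = 0.00119
Total = 0.00183. Share from t = 0.00119/0.00183 = 0.651.

65.1%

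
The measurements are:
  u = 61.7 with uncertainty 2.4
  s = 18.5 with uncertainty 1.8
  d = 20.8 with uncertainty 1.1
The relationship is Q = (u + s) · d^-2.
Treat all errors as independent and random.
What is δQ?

Let w = u + s = 80.2. δw = √(δu² + δs²) = √(5.76 + 3.24) = 3.00, so δw/w = 0.0374.
Q is then a monomial in w, d:
δQ/Q = √((δw/w)² + (-2·δd/d)²) = √(0.00140 + 0.0112) = 0.112
Q = 0.185, so δQ = 0.112 × 0.185 = 0.0208.

0.0208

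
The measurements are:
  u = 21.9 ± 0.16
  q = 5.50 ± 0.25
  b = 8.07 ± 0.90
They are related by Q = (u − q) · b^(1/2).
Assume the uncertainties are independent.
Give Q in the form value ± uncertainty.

Let w = u − q = 16.4. δw = √(δu² + δq²) = √(0.0256 + 0.0625) = 0.297, so δw/w = 0.0181.
Q is then a monomial in w, b:
δQ/Q = √((δw/w)² + (½·δb/b)²) = √(0.000328 + 0.00311) = 0.0586
Q = 46.6, so δQ = 0.0586 × 46.6 = 2.73.

46.6 ± 2.73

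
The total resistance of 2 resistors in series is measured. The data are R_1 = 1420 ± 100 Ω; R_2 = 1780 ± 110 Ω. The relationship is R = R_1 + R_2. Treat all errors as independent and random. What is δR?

Sums and differences: (δR)² = Σ (cᵢ δxᵢ)².
  (δR_1)² = 10000;  (δR_2)² = 12100
δR = √(22100) = 149 Ω

149 Ω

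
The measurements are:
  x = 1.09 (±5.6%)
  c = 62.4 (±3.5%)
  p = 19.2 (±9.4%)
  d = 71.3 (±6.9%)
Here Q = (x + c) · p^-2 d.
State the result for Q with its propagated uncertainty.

12.3 ± 2.50

Let u = x + c = 63.5. δu = √(δx² + δc²) = √(0.00373 + 4.77) = 2.18, so δu/u = 0.0344.
Q is then a monomial in u, p, d:
δQ/Q = √((δu/u)² + (-2·δp/p)² + (1·δd/d)²) = √(0.00118 + 0.0353 + 0.00476) = 0.203
Q = 12.3, so δQ = 0.203 × 12.3 = 2.50.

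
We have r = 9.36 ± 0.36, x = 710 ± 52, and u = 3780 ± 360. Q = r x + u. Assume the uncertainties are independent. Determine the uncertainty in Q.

Let p = r·x = 6650. δp/p = √((1·δr/r)² + (1·δx/x)²) = √(0.00148 + 0.00536) = 0.0827, so δp = 550.
Q = p + u: δQ = √(δp² + δu²) = √(3.02e+05 + 1.3e+05) = 657

657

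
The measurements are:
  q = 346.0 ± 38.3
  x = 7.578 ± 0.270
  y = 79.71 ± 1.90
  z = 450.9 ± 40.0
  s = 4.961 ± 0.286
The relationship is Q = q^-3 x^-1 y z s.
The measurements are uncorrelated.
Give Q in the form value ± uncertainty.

For a monomial Q ∝ q^-3, x^-1, y, z, s, fractional errors add in quadrature:
  (-3·δq/q)² = (-3×0.111)² = 0.110;  (-1·δx/x)² = (-1×0.0356)² = 0.00127;  (1·δy/y)² = (1×0.0238)² = 0.000568;  (1·δz/z)² = (1×0.0887)² = 0.00787;  (1·δs/s)² = (1×0.0576)² = 0.00332
δQ/Q = √(0.123) = 0.351
Q = 0.0005680, so δQ = 0.351 × 0.0005680 = 0.000199.

0.0005680 ± 0.000199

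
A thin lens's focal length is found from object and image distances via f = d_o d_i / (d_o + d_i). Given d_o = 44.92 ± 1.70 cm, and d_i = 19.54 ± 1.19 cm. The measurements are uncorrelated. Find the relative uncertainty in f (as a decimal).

0.0440

∂f/∂d_o = (d_i/(d_o+d_i))² = 0.0919;  ∂f/∂d_i = (d_o/(d_o+d_i))² = 0.486
δf = √((∂f/∂d_o · δd_o)² + (∂f/∂d_i · δd_i)²) = √(0.0244 + 0.334) = 0.599 cm
f = 13.62 cm, so δf/f = 0.599/13.62 = 0.0440.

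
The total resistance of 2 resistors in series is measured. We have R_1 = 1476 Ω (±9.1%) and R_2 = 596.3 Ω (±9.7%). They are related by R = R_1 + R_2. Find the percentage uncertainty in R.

Sums and differences: (δR)² = Σ (cᵢ δxᵢ)².
  (δR_1)² = 18000;  (δR_2)² = 3350
δR = √(21400) = 146 Ω
R = 2072 Ω, so δR/R = 146/2072 = 0.0706.

7.06%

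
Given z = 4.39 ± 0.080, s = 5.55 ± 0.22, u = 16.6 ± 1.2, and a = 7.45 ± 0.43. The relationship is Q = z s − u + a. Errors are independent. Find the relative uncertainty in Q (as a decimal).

0.109

Let p = z·s = 24.4. δp/p = √((1·δz/z)² + (1·δs/s)²) = √(0.000332 + 0.00157) = 0.0436, so δp = 1.06.
Q = p − u + a: δQ = √(δp² + δu² + δa²) = √(1.13 + 1.44 + 0.185) = 1.66
Q = 15.2, so δQ/Q = 1.66/15.2 = 0.109.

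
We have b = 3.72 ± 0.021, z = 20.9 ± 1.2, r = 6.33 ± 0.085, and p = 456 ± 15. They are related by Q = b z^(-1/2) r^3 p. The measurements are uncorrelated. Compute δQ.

5620

For a monomial Q ∝ b, z^(-1/2), r^3, p, fractional errors add in quadrature:
  (1·δb/b)² = (1×0.00565)² = 3.19e-05;  (−½·δz/z)² = (-0.5×0.0574)² = 0.000824;  (3·δr/r)² = (3×0.0134)² = 0.00162;  (1·δp/p)² = (1×0.0329)² = 0.00108
δQ/Q = √(0.00356) = 0.0597
Q = 94100, so δQ = 0.0597 × 94100 = 5620.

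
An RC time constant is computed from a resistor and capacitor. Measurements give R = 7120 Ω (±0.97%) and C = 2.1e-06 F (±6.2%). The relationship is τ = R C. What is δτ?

0.000938 s

Products/powers → add relative errors in quadrature, weighted by exponent:
  (1·δR/R)² = (1×0.00970)² = 9.41e-05;  (1·δC/C)² = (1×0.0620)² = 0.00384
δτ/τ = √(0.00394) = 0.0628
τ = 0.0150 s, so δτ = 0.0628 × 0.0150 = 0.000938 s.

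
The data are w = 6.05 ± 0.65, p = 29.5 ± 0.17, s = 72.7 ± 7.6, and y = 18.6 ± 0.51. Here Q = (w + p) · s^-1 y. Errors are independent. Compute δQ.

0.998

Let u = w + p = 35.5. δu = √(δw² + δp²) = √(0.423 + 0.0289) = 0.672, so δu/u = 0.0189.
Q is then a monomial in u, s, y:
δQ/Q = √((δu/u)² + (-1·δs/s)² + (1·δy/y)²) = √(0.000357 + 0.0109 + 0.000752) = 0.110
Q = 9.10, so δQ = 0.110 × 9.10 = 0.998.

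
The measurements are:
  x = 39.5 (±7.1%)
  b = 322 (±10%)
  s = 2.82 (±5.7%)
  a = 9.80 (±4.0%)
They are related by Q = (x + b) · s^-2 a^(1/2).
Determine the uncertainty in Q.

Let u = x + b = 362. δu = √(δx² + δb²) = √(7.87 + 1040) = 32.3, so δu/u = 0.0894.
Q is then a monomial in u, s, a:
δQ/Q = √((δu/u)² + (-2·δs/s)² + (½·δa/a)²) = √(0.00799 + 0.0130 + 0.000400) = 0.146
Q = 142, so δQ = 0.146 × 142 = 20.8.

20.8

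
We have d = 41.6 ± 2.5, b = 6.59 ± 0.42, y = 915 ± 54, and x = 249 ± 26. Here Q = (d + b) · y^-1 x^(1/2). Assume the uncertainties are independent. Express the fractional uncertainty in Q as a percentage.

Let u = d + b = 48.2. δu = √(δd² + δb²) = √(6.25 + 0.176) = 2.54, so δu/u = 0.0526.
Q is then a monomial in u, y, x:
δQ/Q = √((δu/u)² + (-1·δy/y)² + (½·δx/x)²) = √(0.00277 + 0.00348 + 0.00273) = 0.0947

9.47%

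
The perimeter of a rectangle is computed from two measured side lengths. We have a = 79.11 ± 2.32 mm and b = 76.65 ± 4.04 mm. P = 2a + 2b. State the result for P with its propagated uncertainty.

Absolute uncertainties add in quadrature for a linear combination:
  (2·δa)² = 21.5;  (2·δb)² = 65.3
δP = √(86.8) = 9.32 mm
P = 311.5 mm.

311.5 ± 9.32 mm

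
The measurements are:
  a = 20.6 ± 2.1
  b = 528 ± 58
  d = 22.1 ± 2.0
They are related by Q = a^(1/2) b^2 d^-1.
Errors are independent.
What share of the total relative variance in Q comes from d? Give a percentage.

13.9%

(δQ/Q)² = (½·δa/a)² + (2·δb/b)² + (-1·δd/d)²
  a term: (0.5×0.102)² = 0.00260
  b term: (2×0.110)² = 0.0483
  d term: (-1×0.0905)² = 0.00819
Total = 0.0591. Share from d = 0.00819/0.0591 = 0.139.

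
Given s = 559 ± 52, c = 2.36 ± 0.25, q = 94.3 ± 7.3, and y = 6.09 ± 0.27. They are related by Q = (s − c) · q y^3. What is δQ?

2.13e+06

Let u = s − c = 557. δu = √(δs² + δc²) = √(2700 + 0.0625) = 52.0, so δu/u = 0.0934.
Q is then a monomial in u, q, y:
δQ/Q = √((δu/u)² + (1·δq/q)² + (3·δy/y)²) = √(0.00873 + 0.00599 + 0.0177) = 0.180
Q = 1.19e+07, so δQ = 0.180 × 1.19e+07 = 2.13e+06.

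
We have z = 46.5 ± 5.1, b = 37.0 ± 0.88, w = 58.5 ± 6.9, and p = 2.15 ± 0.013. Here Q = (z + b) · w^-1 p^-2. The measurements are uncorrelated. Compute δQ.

0.0413

Let u = z + b = 83.5. δu = √(δz² + δb²) = √(26.0 + 0.774) = 5.18, so δu/u = 0.0620.
Q is then a monomial in u, w, p:
δQ/Q = √((δu/u)² + (-1·δw/w)² + (-2·δp/p)²) = √(0.00384 + 0.0139 + 0.000146) = 0.134
Q = 0.309, so δQ = 0.134 × 0.309 = 0.0413.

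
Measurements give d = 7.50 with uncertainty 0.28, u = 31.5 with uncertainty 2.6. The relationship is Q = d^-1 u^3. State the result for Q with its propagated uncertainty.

Each factor contributes (exponent × relative error)² to (δQ/Q)²:
  (-1·δd/d)² = (-1×0.0373)² = 0.00139;  (3·δu/u)² = (3×0.0825)² = 0.0613
δQ/Q = √(0.0627) = 0.250
Q = 4170, so δQ = 0.250 × 4170 = 1040.

4170 ± 1040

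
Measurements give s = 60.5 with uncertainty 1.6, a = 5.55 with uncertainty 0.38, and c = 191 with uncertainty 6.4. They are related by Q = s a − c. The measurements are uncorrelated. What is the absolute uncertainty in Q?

Let p = s·a = 336. δp/p = √((1·δs/s)² + (1·δa/a)²) = √(0.000699 + 0.00469) = 0.0734, so δp = 24.6.
Q = p − c: δQ = √(δp² + δc²) = √(607 + 41.0) = 25.5

25.5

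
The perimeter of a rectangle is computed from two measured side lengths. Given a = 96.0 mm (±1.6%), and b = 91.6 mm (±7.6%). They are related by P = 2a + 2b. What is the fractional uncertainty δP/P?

For a sum/difference, combine absolute errors in quadrature:
  (2·δa)² = 9.44;  (2·δb)² = 194
δP = √(203) = 14.3 mm
P = 375 mm, so δP/P = 14.3/375 = 0.0380.

0.0380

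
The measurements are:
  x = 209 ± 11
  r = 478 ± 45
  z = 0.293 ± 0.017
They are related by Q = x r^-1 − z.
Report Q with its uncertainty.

Let p = x·r^-1 = 0.437. δp/p = √((1·δx/x)² + (-1·δr/r)²) = √(0.00277 + 0.00886) = 0.108, so δp = 0.0472.
Q = p − z: δQ = √(δp² + δz²) = √(0.00222 + 0.000289) = 0.0501
Q = 0.144.

0.144 ± 0.0501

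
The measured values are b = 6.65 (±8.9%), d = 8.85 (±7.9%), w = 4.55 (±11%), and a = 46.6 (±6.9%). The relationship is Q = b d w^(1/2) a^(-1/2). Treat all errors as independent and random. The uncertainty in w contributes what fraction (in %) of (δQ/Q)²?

16.5%

(δQ/Q)² = (1·δb/b)² + (1·δd/d)² + (½·δw/w)² + (−½·δa/a)²
  b term: (1×0.0890)² = 0.00792
  d term: (1×0.0790)² = 0.00624
  w term: (0.5×0.110)² = 0.00302
  a term: (-0.5×0.0690)² = 0.00119
Total = 0.0184. Share from w = 0.00302/0.0184 = 0.165.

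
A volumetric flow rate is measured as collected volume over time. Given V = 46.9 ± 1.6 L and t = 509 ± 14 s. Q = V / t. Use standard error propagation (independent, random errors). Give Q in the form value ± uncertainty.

0.0921 ± 0.00404 L/s

Relative error in a monomial: (δQ/Q)² = Σ (nᵢ · δxᵢ/xᵢ)².
  (1·δV/V)² = (1×0.0341)² = 0.00116;  (-1·δt/t)² = (-1×0.0275)² = 0.000757
δQ/Q = √(0.00192) = 0.0438
Q = 0.0921 L/s, so δQ = 0.0438 × 0.0921 = 0.00404 L/s.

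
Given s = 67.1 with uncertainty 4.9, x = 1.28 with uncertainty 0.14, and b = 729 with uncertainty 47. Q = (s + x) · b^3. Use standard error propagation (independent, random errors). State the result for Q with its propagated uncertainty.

Let u = s + x = 68.4. δu = √(δs² + δx²) = √(24.0 + 0.0196) = 4.90, so δu/u = 0.0717.
Q is then a monomial in u, b:
δQ/Q = √((δu/u)² + (3·δb/b)²) = √(0.00514 + 0.0374) = 0.206
Q = 2.65e+10, so δQ = 0.206 × 2.65e+10 = 5.46e+09.

(2.65 ± 0.546) × 10^10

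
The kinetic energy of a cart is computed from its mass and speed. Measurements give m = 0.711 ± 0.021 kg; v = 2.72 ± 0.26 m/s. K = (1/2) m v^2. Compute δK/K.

Since K is a product/quotient, work with relative uncertainties:
  (1·δm/m)² = (1×0.0295)² = 0.000872;  (2·δv/v)² = (2×0.0956)² = 0.0365
δK/K = √(0.0374) = 0.193

0.193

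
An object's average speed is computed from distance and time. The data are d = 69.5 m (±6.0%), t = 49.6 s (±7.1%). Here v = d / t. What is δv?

0.130 m/s

v is a product of powers, so relative uncertainties combine in quadrature:
  (1·δd/d)² = (1×0.0600)² = 0.00360;  (-1·δt/t)² = (-1×0.0710)² = 0.00504
δv/v = √(0.00864) = 0.0930
v = 1.40 m/s, so δv = 0.0930 × 1.40 = 0.130 m/s.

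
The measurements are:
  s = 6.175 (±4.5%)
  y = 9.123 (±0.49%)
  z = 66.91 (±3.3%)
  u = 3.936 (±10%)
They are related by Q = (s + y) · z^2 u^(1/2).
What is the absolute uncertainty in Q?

Let w = s + y = 15.30. δw = √(δs² + δy²) = √(0.0772 + 0.00200) = 0.281, so δw/w = 0.0184.
Q is then a monomial in w, z, u:
δQ/Q = √((δw/w)² + (2·δz/z)² + (½·δu/u)²) = √(0.000338 + 0.00436 + 0.00250) = 0.0848
Q = 135900, so δQ = 0.0848 × 135900 = 11500.

11500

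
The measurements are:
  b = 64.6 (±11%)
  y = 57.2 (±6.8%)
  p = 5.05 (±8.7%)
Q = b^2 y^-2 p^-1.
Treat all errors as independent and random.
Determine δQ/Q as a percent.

27.3%

Q is a product of powers, so relative uncertainties combine in quadrature:
  (2·δb/b)² = (2×0.110)² = 0.0484;  (-2·δy/y)² = (-2×0.0680)² = 0.0185;  (-1·δp/p)² = (-1×0.0870)² = 0.00757
δQ/Q = √(0.0745) = 0.273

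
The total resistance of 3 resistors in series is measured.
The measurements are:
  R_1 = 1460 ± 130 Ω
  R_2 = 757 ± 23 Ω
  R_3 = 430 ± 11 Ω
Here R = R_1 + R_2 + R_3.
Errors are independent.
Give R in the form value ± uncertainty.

2650 ± 132 Ω

Absolute uncertainties add in quadrature for a linear combination:
  (δR_1)² = 16900;  (δR_2)² = 529;  (δR_3)² = 121
δR = √(17600) = 132 Ω
R = 2650 Ω.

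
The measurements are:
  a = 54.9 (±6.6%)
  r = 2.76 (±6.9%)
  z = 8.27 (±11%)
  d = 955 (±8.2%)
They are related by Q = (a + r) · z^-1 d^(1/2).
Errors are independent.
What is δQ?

Let u = a + r = 57.7. δu = √(δa² + δr²) = √(13.1 + 0.0363) = 3.63, so δu/u = 0.0629.
Q is then a monomial in u, z, d:
δQ/Q = √((δu/u)² + (-1·δz/z)² + (½·δd/d)²) = √(0.00396 + 0.0121 + 0.00168) = 0.133
Q = 215, so δQ = 0.133 × 215 = 28.7.

28.7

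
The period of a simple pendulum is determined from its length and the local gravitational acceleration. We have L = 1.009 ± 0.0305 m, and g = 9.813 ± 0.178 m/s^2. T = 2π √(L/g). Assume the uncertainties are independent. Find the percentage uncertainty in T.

Each factor contributes (exponent × relative error)² to (δT/T)²:
  (½·δL/L)² = (0.5×0.0302)² = 0.000228;  (−½·δg/g)² = (-0.5×0.0181)² = 8.23e-05
δT/T = √(0.000311) = 0.0176

1.76%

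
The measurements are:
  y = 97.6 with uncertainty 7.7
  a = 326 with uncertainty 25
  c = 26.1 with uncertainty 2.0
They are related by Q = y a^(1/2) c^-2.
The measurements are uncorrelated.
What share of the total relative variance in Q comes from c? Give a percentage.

75.3%

(δQ/Q)² = (1·δy/y)² + (½·δa/a)² + (-2·δc/c)²
  y term: (1×0.0789)² = 0.00622
  a term: (0.5×0.0767)² = 0.00147
  c term: (-2×0.0766)² = 0.0235
Total = 0.0312. Share from c = 0.0235/0.0312 = 0.753.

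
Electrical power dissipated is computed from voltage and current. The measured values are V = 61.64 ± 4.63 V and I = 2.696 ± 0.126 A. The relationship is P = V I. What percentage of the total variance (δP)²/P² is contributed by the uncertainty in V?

(δP/P)² = (1·δV/V)² + (1·δI/I)²
  V term: (1×0.0751)² = 0.00564
  I term: (1×0.0467)² = 0.00218
Total = 0.00783. Share from V = 0.00564/0.00783 = 0.721.

72.1%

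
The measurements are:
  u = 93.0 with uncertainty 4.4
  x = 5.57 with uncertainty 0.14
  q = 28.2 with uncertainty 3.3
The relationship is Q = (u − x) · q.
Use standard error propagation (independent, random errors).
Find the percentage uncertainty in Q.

12.7%

Let w = u − x = 87.4. δw = √(δu² + δx²) = √(19.4 + 0.0196) = 4.40, so δw/w = 0.0504.
Q is then a monomial in w, q:
δQ/Q = √((δw/w)² + (1·δq/q)²) = √(0.00254 + 0.0137) = 0.127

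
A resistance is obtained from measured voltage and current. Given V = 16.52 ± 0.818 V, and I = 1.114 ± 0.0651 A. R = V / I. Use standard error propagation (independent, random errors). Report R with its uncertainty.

Each factor contributes (exponent × relative error)² to (δR/R)²:
  (1·δV/V)² = (1×0.0495)² = 0.00245;  (-1·δI/I)² = (-1×0.0584)² = 0.00342
δR/R = √(0.00587) = 0.0766
R = 14.83 Ω, so δR = 0.0766 × 14.83 = 1.14 Ω.

14.83 ± 1.14 Ω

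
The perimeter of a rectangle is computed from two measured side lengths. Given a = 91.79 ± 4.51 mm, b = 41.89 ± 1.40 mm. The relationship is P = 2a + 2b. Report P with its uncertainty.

For a sum/difference, combine absolute errors in quadrature:
  (2·δa)² = 81.4;  (2·δb)² = 7.84
δP = √(89.2) = 9.44 mm
P = 267.4 mm.

267.4 ± 9.44 mm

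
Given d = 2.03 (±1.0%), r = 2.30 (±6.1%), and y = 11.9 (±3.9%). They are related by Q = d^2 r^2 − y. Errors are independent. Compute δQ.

2.73

Let p = d^2·r^2 = 21.8. δp/p = √((2·δd/d)² + (2·δr/r)²) = √(0.000400 + 0.0149) = 0.124, so δp = 2.70.
Q = p − y: δQ = √(δp² + δy²) = √(7.26 + 0.215) = 2.73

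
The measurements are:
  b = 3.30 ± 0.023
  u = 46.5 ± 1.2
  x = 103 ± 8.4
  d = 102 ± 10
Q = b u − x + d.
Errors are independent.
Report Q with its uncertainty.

Let p = b·u = 153. δp/p = √((1·δb/b)² + (1·δu/u)²) = √(4.86e-05 + 0.000666) = 0.0267, so δp = 4.10.
Q = p − x + d: δQ = √(δp² + δx² + δd²) = √(16.8 + 70.6 + 100) = 13.7
Q = 152.

152 ± 13.7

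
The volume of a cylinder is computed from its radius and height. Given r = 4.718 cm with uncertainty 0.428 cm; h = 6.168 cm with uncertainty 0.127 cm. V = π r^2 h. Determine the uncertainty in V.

Relative error in a monomial: (δV/V)² = Σ (nᵢ · δxᵢ/xᵢ)².
  (2·δr/r)² = (2×0.0907)² = 0.0329;  (1·δh/h)² = (1×0.0206)² = 0.000424
δV/V = √(0.0333) = 0.183
V = 431.3 cm^3, so δV = 0.183 × 431.3 = 78.8 cm^3.

78.8 cm^3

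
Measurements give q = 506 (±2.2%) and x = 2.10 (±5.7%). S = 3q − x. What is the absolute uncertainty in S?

For a sum/difference, combine absolute errors in quadrature:
  (3·δq)² = 1120;  (δx)² = 0.0143
δS = √(1120) = 33.4

33.4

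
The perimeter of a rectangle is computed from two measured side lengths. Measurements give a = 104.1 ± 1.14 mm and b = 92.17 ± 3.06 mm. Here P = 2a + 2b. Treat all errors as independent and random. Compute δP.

P is a linear combination, so absolute uncertainties add in quadrature:
  (2·δa)² = 5.20;  (2·δb)² = 37.5
δP = √(42.7) = 6.53 mm

6.53 mm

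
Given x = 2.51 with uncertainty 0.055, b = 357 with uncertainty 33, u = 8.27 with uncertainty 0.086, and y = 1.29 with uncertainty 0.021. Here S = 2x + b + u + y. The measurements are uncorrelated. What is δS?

33.0

Sums and differences: (δS)² = Σ (cᵢ δxᵢ)².
  (2·δx)² = 0.0121;  (δb)² = 1090;  (δu)² = 0.00740;  (δy)² = 0.000441
δS = √(1090) = 33.0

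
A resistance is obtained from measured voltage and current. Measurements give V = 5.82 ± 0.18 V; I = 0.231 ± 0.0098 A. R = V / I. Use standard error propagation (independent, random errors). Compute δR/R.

0.0525

For a monomial R ∝ V, I^-1, fractional errors add in quadrature:
  (1·δV/V)² = (1×0.0309)² = 0.000957;  (-1·δI/I)² = (-1×0.0424)² = 0.00180
δR/R = √(0.00276) = 0.0525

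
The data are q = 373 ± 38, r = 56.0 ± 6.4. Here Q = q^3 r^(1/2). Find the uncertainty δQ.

1.21e+08

Since Q is a product/quotient, work with relative uncertainties:
  (3·δq/q)² = (3×0.102)² = 0.0934;  (½·δr/r)² = (0.5×0.114)² = 0.00327
δQ/Q = √(0.0967) = 0.311
Q = 3.88e+08, so δQ = 0.311 × 3.88e+08 = 1.21e+08.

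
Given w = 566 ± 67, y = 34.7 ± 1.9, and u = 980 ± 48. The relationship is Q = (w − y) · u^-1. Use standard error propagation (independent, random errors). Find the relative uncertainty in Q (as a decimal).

Let h = w − y = 531. δh = √(δw² + δy²) = √(4490 + 3.61) = 67.0, so δh/h = 0.126.
Q is then a monomial in h, u:
δQ/Q = √((δh/h)² + (-1·δu/u)²) = √(0.0159 + 0.00240) = 0.135

0.135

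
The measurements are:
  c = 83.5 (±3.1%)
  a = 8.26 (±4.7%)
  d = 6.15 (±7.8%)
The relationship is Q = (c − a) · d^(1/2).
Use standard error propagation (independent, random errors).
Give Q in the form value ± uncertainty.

187 ± 9.75

Let u = c − a = 75.2. δu = √(δc² + δa²) = √(6.70 + 0.151) = 2.62, so δu/u = 0.0348.
Q is then a monomial in u, d:
δQ/Q = √((δu/u)² + (½·δd/d)²) = √(0.00121 + 0.00152) = 0.0523
Q = 187, so δQ = 0.0523 × 187 = 9.75.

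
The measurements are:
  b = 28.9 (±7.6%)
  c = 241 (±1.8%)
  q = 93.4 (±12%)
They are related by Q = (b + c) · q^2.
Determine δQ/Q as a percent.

Let u = b + c = 270. δu = √(δb² + δc²) = √(4.82 + 18.8) = 4.86, so δu/u = 0.0180.
Q is then a monomial in u, q:
δQ/Q = √((δu/u)² + (2·δq/q)²) = √(0.000325 + 0.0576) = 0.241

24.1%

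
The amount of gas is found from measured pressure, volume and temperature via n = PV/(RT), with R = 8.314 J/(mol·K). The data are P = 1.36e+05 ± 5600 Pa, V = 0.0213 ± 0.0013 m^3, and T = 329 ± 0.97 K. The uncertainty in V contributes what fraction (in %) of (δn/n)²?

68.6%

(δn/n)² = (1·δP/P)² + (1·δV/V)² + (-1·δT/T)²
  P term: (1×0.0412)² = 0.00170
  V term: (1×0.0610)² = 0.00373
  T term: (-1×0.00295)² = 8.69e-06
Total = 0.00543. Share from V = 0.00373/0.00543 = 0.686.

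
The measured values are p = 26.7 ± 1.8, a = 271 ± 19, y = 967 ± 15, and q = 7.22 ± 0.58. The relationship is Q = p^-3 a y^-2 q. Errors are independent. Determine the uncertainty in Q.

2.54e-08

Since Q is a product/quotient, work with relative uncertainties:
  (-3·δp/p)² = (-3×0.0674)² = 0.0409;  (1·δa/a)² = (1×0.0701)² = 0.00492;  (-2·δy/y)² = (-2×0.0155)² = 0.000962;  (1·δq/q)² = (1×0.0803)² = 0.00645
δQ/Q = √(0.0532) = 0.231
Q = 1.1e-07, so δQ = 0.231 × 1.1e-07 = 2.54e-08.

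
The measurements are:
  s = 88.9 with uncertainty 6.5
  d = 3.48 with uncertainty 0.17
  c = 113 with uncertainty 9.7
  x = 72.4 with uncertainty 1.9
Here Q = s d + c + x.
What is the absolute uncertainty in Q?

Let p = s·d = 309. δp/p = √((1·δs/s)² + (1·δd/d)²) = √(0.00535 + 0.00239) = 0.0879, so δp = 27.2.
Q = p + c + x: δQ = √(δp² + δc² + δx²) = √(740 + 94.1 + 3.61) = 28.9

28.9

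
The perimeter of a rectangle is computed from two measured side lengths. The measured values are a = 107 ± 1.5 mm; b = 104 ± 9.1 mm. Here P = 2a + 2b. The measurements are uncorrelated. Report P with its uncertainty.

422 ± 18.4 mm

Sums and differences: (δP)² = Σ (cᵢ δxᵢ)².
  (2·δa)² = 9.00;  (2·δb)² = 331
δP = √(340) = 18.4 mm
P = 422 mm.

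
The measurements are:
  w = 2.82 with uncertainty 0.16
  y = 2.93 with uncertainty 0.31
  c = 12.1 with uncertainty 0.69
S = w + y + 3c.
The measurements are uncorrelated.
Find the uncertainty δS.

Each term contributes (cᵢ δxᵢ)² to (δS)²:
  (δw)² = 0.0256;  (δy)² = 0.0961;  (3·δc)² = 4.28
δS = √(4.41) = 2.10

2.10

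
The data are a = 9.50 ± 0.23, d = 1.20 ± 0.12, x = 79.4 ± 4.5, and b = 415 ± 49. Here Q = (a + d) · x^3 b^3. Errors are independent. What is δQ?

1.51e+14

Let u = a + d = 10.7. δu = √(δa² + δd²) = √(0.0529 + 0.0144) = 0.259, so δu/u = 0.0242.
Q is then a monomial in u, x, b:
δQ/Q = √((δu/u)² + (3·δx/x)² + (3·δb/b)²) = √(0.000588 + 0.0289 + 0.125) = 0.394
Q = 3.83e+14, so δQ = 0.394 × 3.83e+14 = 1.51e+14.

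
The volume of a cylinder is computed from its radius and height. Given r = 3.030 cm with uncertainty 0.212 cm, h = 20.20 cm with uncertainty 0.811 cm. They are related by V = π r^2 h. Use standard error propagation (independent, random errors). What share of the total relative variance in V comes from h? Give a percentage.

7.61%

(δV/V)² = (2·δr/r)² + (1·δh/h)²
  r term: (2×0.0700)² = 0.0196
  h term: (1×0.0401)² = 0.00161
Total = 0.0212. Share from h = 0.00161/0.0212 = 0.0761.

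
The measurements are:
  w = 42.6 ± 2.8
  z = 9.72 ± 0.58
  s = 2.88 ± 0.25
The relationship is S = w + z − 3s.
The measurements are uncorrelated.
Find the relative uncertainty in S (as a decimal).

Each term contributes (cᵢ δxᵢ)² to (δS)²:
  (δw)² = 7.84;  (δz)² = 0.336;  (3·δs)² = 0.562
δS = √(8.74) = 2.96
S = 43.7, so δS/S = 2.96/43.7 = 0.0677.

0.0677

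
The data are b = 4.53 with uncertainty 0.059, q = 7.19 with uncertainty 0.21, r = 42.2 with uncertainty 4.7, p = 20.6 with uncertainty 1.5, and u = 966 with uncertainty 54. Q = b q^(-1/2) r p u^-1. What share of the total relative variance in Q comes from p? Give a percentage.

25.0%

(δQ/Q)² = (1·δb/b)² + (−½·δq/q)² + (1·δr/r)² + (1·δp/p)² + (-1·δu/u)²
  b term: (1×0.0130)² = 0.000170
  q term: (-0.5×0.0292)² = 0.000213
  r term: (1×0.111)² = 0.0124
  p term: (1×0.0728)² = 0.00530
  u term: (-1×0.0559)² = 0.00312
Total = 0.0212. Share from p = 0.00530/0.0212 = 0.250.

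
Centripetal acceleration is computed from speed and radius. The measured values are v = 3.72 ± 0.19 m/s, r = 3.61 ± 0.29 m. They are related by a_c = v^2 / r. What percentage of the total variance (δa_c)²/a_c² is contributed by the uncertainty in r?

38.2%

(δa_c/a_c)² = (2·δv/v)² + (-1·δr/r)²
  v term: (2×0.0511)² = 0.0104
  r term: (-1×0.0803)² = 0.00645
Total = 0.0169. Share from r = 0.00645/0.0169 = 0.382.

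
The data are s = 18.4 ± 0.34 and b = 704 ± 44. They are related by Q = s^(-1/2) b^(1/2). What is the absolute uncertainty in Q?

For a monomial Q ∝ s^(-1/2), b^(1/2), fractional errors add in quadrature:
  (−½·δs/s)² = (-0.5×0.0185)² = 8.54e-05;  (½·δb/b)² = (0.5×0.0625)² = 0.000977
δQ/Q = √(0.00106) = 0.0326
Q = 6.19, so δQ = 0.0326 × 6.19 = 0.202.

0.202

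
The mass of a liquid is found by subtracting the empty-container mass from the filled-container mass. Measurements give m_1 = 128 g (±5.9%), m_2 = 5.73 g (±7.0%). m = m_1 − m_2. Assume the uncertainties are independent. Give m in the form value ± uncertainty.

122 ± 7.56 g

m is a linear combination, so absolute uncertainties add in quadrature:
  (δm_1)² = 57.0;  (δm_2)² = 0.161
δm = √(57.2) = 7.56 g
m = 122 g.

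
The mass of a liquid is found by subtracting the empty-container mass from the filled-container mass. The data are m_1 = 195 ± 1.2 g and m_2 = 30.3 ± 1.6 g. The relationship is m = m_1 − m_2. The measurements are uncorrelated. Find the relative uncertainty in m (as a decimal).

m is a linear combination, so absolute uncertainties add in quadrature:
  (δm_1)² = 1.44;  (δm_2)² = 2.56
δm = √(4.00) = 2.00 g
m = 165 g, so δm/m = 2.00/165 = 0.0121.

0.0121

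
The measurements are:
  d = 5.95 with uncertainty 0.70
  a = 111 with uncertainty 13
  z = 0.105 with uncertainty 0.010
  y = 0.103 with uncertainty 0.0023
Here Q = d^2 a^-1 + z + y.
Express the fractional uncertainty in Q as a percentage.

Let p = d^2·a^-1 = 0.319. δp/p = √((2·δd/d)² + (-1·δa/a)²) = √(0.0554 + 0.0137) = 0.263, so δp = 0.0838.
Q = p + z + y: δQ = √(δp² + δz² + δy²) = √(0.00703 + 0.000100 + 5.29e-06) = 0.0845
Q = 0.527, so δQ/Q = 0.0845/0.527 = 0.160.

16.0%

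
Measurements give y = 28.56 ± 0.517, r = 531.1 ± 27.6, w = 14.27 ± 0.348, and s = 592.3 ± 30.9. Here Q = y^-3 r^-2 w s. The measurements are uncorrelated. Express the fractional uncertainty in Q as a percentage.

13.1%

Since Q is a product/quotient, work with relative uncertainties:
  (-3·δy/y)² = (-3×0.0181)² = 0.00295;  (-2·δr/r)² = (-2×0.0520)² = 0.0108;  (1·δw/w)² = (1×0.0244)² = 0.000595;  (1·δs/s)² = (1×0.0522)² = 0.00272
δQ/Q = √(0.0171) = 0.131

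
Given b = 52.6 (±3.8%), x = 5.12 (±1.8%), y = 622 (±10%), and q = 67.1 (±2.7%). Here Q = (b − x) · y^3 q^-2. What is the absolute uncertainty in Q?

Let u = b − x = 47.5. δu = √(δb² + δx²) = √(4.00 + 0.00849) = 2.00, so δu/u = 0.0421.
Q is then a monomial in u, y, q:
δQ/Q = √((δu/u)² + (3·δy/y)² + (-2·δq/q)²) = √(0.00178 + 0.0900 + 0.00292) = 0.308
Q = 2.54e+06, so δQ = 0.308 × 2.54e+06 = 7.81e+05.

7.81e+05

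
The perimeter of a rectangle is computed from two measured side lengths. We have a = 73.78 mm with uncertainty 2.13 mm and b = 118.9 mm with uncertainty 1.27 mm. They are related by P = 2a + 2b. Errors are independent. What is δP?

4.96 mm

Absolute uncertainties add in quadrature for a linear combination:
  (2·δa)² = 18.1;  (2·δb)² = 6.45
δP = √(24.6) = 4.96 mm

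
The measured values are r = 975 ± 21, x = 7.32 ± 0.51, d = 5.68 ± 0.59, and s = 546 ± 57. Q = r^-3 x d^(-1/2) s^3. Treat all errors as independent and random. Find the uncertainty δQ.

Products/powers → add relative errors in quadrature, weighted by exponent:
  (-3·δr/r)² = (-3×0.0215)² = 0.00418;  (1·δx/x)² = (1×0.0697)² = 0.00485;  (−½·δd/d)² = (-0.5×0.104)² = 0.00270;  (3·δs/s)² = (3×0.104)² = 0.0981
δQ/Q = √(0.110) = 0.331
Q = 0.539, so δQ = 0.331 × 0.539 = 0.179.

0.179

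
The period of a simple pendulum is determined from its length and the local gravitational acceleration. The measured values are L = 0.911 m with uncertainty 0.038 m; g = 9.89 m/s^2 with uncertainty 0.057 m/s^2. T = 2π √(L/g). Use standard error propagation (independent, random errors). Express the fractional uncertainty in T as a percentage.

Each factor contributes (exponent × relative error)² to (δT/T)²:
  (½·δL/L)² = (0.5×0.0417)² = 0.000435;  (−½·δg/g)² = (-0.5×0.00576)² = 8.3e-06
δT/T = √(0.000443) = 0.0211

2.11%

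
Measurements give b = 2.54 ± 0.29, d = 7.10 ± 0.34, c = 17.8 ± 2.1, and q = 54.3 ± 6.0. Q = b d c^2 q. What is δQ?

89500

Relative error in a monomial: (δQ/Q)² = Σ (nᵢ · δxᵢ/xᵢ)².
  (1·δb/b)² = (1×0.114)² = 0.0130;  (1·δd/d)² = (1×0.0479)² = 0.00229;  (2·δc/c)² = (2×0.118)² = 0.0557;  (1·δq/q)² = (1×0.110)² = 0.0122
δQ/Q = √(0.0832) = 0.288
Q = 3.1e+05, so δQ = 0.288 × 3.1e+05 = 89500.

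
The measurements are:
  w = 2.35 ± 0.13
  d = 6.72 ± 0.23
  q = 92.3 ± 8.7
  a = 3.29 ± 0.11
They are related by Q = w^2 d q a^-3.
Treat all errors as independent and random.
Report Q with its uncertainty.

Products/powers → add relative errors in quadrature, weighted by exponent:
  (2·δw/w)² = (2×0.0553)² = 0.0122;  (1·δd/d)² = (1×0.0342)² = 0.00117;  (1·δq/q)² = (1×0.0943)² = 0.00888;  (-3·δa/a)² = (-3×0.0334)² = 0.0101
δQ/Q = √(0.0324) = 0.180
Q = 96.2, so δQ = 0.180 × 96.2 = 17.3.

96.2 ± 17.3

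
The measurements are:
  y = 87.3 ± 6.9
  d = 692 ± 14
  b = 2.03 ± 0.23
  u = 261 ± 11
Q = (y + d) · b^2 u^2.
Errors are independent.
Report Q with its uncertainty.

Let w = y + d = 779. δw = √(δy² + δd²) = √(47.6 + 196) = 15.6, so δw/w = 0.0200.
Q is then a monomial in w, b, u:
δQ/Q = √((δw/w)² + (2·δb/b)² + (2·δu/u)²) = √(0.000401 + 0.0513 + 0.00711) = 0.243
Q = 2.19e+08, so δQ = 0.243 × 2.19e+08 = 5.31e+07.

(2.19 ± 0.531) × 10^8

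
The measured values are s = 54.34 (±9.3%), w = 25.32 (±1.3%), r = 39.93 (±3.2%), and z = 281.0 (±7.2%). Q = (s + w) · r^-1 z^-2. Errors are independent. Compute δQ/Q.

Let u = s + w = 79.66. δu = √(δs² + δw²) = √(25.5 + 0.108) = 5.06, so δu/u = 0.0636.
Q is then a monomial in u, r, z:
δQ/Q = √((δu/u)² + (-1·δr/r)² + (-2·δz/z)²) = √(0.00404 + 0.00102 + 0.0207) = 0.161

0.161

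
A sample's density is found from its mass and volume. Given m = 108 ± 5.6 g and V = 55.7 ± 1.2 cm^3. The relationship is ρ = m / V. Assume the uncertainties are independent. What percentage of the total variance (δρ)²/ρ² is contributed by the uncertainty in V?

(δρ/ρ)² = (1·δm/m)² + (-1·δV/V)²
  m term: (1×0.0519)² = 0.00269
  V term: (-1×0.0215)² = 0.000464
Total = 0.00315. Share from V = 0.000464/0.00315 = 0.147.

14.7%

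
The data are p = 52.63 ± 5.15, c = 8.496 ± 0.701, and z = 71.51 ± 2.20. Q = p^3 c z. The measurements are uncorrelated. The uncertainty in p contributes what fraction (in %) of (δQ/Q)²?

91.7%

(δQ/Q)² = (3·δp/p)² + (1·δc/c)² + (1·δz/z)²
  p term: (3×0.0979)² = 0.0862
  c term: (1×0.0825)² = 0.00681
  z term: (1×0.0308)² = 0.000946
Total = 0.0939. Share from p = 0.0862/0.0939 = 0.917.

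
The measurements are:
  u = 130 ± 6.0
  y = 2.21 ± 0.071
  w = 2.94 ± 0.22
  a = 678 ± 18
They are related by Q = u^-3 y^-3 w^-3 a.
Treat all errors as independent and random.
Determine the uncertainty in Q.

For a monomial Q ∝ u^-3, y^-3, w^-3, a, fractional errors add in quadrature:
  (-3·δu/u)² = (-3×0.0462)² = 0.0192;  (-3·δy/y)² = (-3×0.0321)² = 0.00929;  (-3·δw/w)² = (-3×0.0748)² = 0.0504;  (1·δa/a)² = (1×0.0265)² = 0.000705
δQ/Q = √(0.0796) = 0.282
Q = 1.13e-06, so δQ = 0.282 × 1.13e-06 = 3.17e-07.

3.17e-07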